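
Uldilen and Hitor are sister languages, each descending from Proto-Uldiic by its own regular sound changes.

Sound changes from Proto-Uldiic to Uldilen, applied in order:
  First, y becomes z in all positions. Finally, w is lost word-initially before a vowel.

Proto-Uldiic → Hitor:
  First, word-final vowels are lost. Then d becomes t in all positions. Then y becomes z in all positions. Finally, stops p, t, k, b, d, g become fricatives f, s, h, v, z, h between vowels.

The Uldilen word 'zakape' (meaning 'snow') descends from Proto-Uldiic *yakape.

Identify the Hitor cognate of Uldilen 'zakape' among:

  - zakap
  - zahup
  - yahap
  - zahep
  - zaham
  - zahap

zahap

Hitor: start from *yakape.
  rule 1 (apocope): yakape → yakap
  rule 2: no change — yakap
  rule 3 (unconditioned shift): yakap → zakap
  rule 4 (intervocalic lenition): zakap → zahap
  ⇒ Hitor zahap
The other candidates each miss or misapply at least one Hitor change.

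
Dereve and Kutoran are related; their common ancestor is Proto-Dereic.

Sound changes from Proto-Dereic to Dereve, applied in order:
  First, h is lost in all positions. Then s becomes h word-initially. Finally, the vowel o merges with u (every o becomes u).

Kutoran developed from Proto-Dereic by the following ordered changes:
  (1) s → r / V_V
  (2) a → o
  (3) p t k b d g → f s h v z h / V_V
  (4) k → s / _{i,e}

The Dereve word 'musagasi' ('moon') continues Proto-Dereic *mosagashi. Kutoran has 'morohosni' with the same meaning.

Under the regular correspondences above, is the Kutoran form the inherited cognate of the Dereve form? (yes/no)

Derive the expected Kutoran reflex of *mosagashi:
Kutoran: *mosagashi > moragashi > morogoshi > morohoshi  (by rhotacism, vowel merger, intervocalic lenition)
The regular Kutoran reflex would be 'morohoshi', but the attested form is 'morohosni'. The correspondence is irregular, so they are not cognates (the Kutoran form has a different source).

no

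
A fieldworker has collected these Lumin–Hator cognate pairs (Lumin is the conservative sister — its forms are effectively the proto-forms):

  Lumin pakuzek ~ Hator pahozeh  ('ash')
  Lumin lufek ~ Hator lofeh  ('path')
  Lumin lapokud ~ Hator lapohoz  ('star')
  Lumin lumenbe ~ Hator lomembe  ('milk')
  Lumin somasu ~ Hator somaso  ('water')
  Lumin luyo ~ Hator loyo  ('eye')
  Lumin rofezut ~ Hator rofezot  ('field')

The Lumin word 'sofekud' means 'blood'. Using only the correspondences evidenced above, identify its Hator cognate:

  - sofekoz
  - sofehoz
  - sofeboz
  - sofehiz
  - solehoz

sofehoz

pakuzek ~ pahozeh, lapokud ~ lapohoz — Lumin k corresponds to Hator h between vowels (before a back vowel).
pakuzek ~ pahozeh, lapokud ~ lapohoz — Lumin u corresponds to Hator o after a consonant, before a consonant other than r, m, n, p, b, f, v.
lapokud ~ lapohoz — Lumin d corresponds to Hator z word-finally.
Applying these to Lumin 'sofekud':
  sofekud → sofehud   (k→h between vowels (before a back vowel))
  sofehud → sofehod   (u→o after a consonant, before a consonant other than r, m, n, p, b, f, v)
  sofehod → sofehoz   (d→z word-finally)
So the Hator cognate is 'sofehoz'.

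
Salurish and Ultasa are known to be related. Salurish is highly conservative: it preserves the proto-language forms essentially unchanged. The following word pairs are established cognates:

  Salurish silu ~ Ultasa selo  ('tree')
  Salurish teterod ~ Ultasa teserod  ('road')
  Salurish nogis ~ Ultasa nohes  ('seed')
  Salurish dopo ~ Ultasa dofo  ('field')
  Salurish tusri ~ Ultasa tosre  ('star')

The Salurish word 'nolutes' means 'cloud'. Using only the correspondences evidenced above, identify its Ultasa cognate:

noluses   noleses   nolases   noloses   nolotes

tusri ~ tosre — Salurish u corresponds to Ultasa o after a consonant, before a consonant other than r, m, n, p, b, f, v.
teterod ~ teserod — Salurish t corresponds to Ultasa s between vowels (before a front vowel).
Applying these to Salurish 'nolutes':
  nolutes → nolotes   (u→o after a consonant, before a consonant other than r, m, n, p, b, f, v)
  nolotes → noloses   (t→s between vowels (before a front vowel))
So the Ultasa cognate is 'noloses'.

noloses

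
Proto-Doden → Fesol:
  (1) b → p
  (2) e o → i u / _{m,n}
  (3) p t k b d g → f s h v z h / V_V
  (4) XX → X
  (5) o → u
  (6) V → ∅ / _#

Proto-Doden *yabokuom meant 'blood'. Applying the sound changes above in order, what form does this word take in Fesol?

yafuhum

Fesol: *yabokuom
  yabokuom → yapokuom   [unconditioned shift]
  yapokuom → yapokuum   [pre-nasal raising]
  yapokuum → yafohuum   [intervocalic lenition]
  yafohuum → yafohum   [degemination]
  yafohum → yafuhum   [vowel merger]
  yafuhum (rule 6 does not apply)
  giving Fesol yafuhum.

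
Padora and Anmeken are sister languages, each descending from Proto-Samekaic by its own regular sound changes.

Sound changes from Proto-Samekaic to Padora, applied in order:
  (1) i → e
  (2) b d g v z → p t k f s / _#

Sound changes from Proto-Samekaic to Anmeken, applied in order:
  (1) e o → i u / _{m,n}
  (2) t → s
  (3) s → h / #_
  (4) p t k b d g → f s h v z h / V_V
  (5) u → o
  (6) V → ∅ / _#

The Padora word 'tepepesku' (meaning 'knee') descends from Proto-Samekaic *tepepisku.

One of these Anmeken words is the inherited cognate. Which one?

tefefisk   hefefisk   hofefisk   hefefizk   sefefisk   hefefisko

hefefisk

Anmeken: *tepepisku > sepepisku > hepepisku > hefefisku > hefefisko > hefefisk  (by unconditioned shift, debuccalisation, intervocalic lenition, vowel merger, apocope)
The other candidates each miss or misapply at least one Anmeken change.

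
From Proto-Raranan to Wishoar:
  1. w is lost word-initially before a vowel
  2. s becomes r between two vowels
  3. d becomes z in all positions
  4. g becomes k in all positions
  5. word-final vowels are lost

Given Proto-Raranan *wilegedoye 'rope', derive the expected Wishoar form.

Wishoar: *wilegedoye
  wilegedoye → ilegedoye   [glide loss]
  ilegedoye (rule 2 does not apply)
  ilegedoye → ilegezoye   [unconditioned shift]
  ilegezoye → ilekezoye   [unconditioned shift]
  ilekezoye → ilekezoy   [apocope]
  giving Wishoar ilekezoy.

ilekezoy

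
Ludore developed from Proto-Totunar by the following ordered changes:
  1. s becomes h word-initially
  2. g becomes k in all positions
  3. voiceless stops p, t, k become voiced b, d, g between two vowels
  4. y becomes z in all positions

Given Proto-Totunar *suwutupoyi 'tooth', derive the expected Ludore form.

Ludore: start from *suwutupoyi.
  rule 1 (debuccalisation): suwutupoyi → huwutupoyi
  rule 2: no change — huwutupoyi
  rule 3 (intervocalic voicing): huwutupoyi → huwuduboyi
  rule 4 (unconditioned shift): huwuduboyi → huwudubozi
  ⇒ Ludore huwudubozi

huwudubozi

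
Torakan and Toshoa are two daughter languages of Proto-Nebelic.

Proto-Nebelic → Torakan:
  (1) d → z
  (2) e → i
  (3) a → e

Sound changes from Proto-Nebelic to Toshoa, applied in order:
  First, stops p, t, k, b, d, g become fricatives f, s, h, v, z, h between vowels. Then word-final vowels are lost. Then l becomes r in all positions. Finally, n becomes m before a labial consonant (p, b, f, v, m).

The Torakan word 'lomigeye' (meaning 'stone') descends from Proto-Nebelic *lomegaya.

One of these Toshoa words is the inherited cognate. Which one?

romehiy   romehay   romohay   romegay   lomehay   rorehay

Toshoa: *lomegaya > lomehaya > lomehay > romehay  (by intervocalic lenition, apocope, unconditioned shift)

romehay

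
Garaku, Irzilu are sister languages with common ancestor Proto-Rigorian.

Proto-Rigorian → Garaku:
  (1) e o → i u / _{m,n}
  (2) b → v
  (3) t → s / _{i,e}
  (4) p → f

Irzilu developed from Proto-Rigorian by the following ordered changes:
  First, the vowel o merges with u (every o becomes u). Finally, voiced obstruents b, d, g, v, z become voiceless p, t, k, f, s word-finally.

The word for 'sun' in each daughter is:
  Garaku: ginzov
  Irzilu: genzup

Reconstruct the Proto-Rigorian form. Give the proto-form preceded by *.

*genzob

Position 2: Garaku has i, Irzilu has e. Irzilu preserves e here (none of its changes turn any other segment into e), so the proto-segment is *e.
Position 5: Garaku has o, Irzilu has u. Garaku preserves o here (none of its changes turn any other segment into o), so the proto-segment is *o.
Verify the candidate proto-form against each daughter:
Garaku: start from *genzob.
  rule 1 (pre-nasal raising): genzob → ginzob
  rule 2 (unconditioned shift): ginzob → ginzov
  rule 3: no change — ginzov
  rule 4: no change — ginzov
  ⇒ Garaku ginzov
Irzilu: *genzob > genzub > genzup  (by vowel merger, final devoicing)
Only *genzob yields all of Garaku ginzov, Irzilu genzup.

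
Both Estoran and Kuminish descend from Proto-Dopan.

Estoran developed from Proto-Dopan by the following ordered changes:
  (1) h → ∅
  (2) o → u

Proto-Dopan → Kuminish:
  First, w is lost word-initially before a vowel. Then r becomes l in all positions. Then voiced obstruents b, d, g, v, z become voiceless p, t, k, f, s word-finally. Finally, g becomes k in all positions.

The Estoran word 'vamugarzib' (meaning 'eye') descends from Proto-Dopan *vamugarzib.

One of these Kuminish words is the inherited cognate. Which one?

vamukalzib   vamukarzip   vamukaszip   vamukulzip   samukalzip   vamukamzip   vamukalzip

Kuminish: *vamugarzib
  vamugarzib (rule 1 does not apply)
  vamugarzib → vamugalzib   [unconditioned shift]
  vamugalzib → vamugalzip   [final devoicing]
  vamugalzip → vamukalzip   [unconditioned shift]
  giving Kuminish vamukalzip.
The other candidates each miss or misapply at least one Kuminish change.

vamukalzip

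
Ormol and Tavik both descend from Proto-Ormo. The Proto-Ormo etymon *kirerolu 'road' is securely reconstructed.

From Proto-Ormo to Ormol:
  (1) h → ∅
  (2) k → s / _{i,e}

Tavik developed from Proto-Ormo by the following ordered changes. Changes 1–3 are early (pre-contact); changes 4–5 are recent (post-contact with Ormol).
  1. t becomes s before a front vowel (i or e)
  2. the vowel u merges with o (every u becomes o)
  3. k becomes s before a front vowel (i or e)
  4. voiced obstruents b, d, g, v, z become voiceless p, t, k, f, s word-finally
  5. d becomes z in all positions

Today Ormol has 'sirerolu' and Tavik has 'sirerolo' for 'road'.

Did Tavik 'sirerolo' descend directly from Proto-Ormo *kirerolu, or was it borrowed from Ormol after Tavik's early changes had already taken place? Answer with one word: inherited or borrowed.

If inherited, *kirerolu would pass through all of Tavik's changes:
Tavik: *kirerolu > kirerolo > sirerolo  (by vowel merger, palatalisation)
If borrowed from Ormol 'sirerolu' after the early changes, it would undergo only the recent ones:
  rule 4 (final devoicing): no change (sirerolu)
  rule 5 (unconditioned shift): no change (sirerolu)
  ⇒ as a loan: sirerolu
Tavik 'sirerolo' matches the inherited outcome exactly, so it is an inherited cognate, not a loan.

inherited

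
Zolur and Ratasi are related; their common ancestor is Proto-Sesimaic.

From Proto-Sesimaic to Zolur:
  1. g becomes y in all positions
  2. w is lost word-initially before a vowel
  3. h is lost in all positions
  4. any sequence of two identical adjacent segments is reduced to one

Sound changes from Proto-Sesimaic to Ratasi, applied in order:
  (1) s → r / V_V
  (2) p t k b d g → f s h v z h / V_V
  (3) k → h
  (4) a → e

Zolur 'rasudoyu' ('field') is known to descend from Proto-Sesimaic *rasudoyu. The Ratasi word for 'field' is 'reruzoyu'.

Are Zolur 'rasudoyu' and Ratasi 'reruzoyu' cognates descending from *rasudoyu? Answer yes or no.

Derive the expected Ratasi reflex of *rasudoyu:
Ratasi: start from *rasudoyu.
  rule 1 (rhotacism): rasudoyu → rarudoyu
  rule 2 (intervocalic lenition): rarudoyu → raruzoyu
  rule 3: no change — raruzoyu
  rule 4 (vowel merger): raruzoyu → reruzoyu
  ⇒ Ratasi reruzoyu
Ratasi 'reruzoyu' matches the regular reflex exactly, so the pair is cognate.

yes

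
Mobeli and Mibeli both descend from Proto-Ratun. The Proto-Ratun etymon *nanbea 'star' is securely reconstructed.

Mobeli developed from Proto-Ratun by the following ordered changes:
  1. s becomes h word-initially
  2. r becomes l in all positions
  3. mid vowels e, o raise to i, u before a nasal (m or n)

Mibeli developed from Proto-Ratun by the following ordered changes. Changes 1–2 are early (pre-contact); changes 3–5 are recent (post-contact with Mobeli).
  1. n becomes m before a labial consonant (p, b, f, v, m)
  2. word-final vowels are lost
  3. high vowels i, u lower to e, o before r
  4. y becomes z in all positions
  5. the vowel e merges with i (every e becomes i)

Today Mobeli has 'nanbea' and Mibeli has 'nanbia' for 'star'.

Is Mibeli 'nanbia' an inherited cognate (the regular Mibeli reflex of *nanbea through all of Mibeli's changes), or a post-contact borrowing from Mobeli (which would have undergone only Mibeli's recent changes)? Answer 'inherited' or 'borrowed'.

borrowed

If inherited, *nanbea would pass through all of Mibeli's changes:
Mibeli: *nanbea
  nanbea → nambea   [nasal place assimilation]
  nambea → nambe   [apocope]
  nambe (rule 3 does not apply)
  nambe (rule 4 does not apply)
  nambe → nambi   [vowel merger]
  giving Mibeli nambi.
If borrowed from Mobeli 'nanbea' after the early changes, it would undergo only the recent ones:
  rule 3 (pre-rhotic lowering): no change (nanbea)
  rule 4 (unconditioned shift): no change (nanbea)
  rule 5 (vowel merger): nanbea → nanbia
  ⇒ as a loan: nanbia
Mibeli 'nanbia' matches the loan outcome 'nanbia', not the inherited 'nambi' — it skipped the early Mibeli changes, so it was borrowed from Mobeli.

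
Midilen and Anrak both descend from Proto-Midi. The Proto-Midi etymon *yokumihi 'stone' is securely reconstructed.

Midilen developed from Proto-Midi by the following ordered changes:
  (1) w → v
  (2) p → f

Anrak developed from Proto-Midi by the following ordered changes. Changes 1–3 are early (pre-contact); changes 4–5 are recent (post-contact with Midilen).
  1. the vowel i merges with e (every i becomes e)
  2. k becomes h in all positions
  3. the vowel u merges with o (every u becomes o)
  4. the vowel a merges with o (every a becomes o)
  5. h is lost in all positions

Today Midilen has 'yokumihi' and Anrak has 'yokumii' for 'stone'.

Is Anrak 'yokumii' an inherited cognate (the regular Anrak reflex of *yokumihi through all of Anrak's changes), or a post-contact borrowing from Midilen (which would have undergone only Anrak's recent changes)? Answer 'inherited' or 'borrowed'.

borrowed

If inherited, *yokumihi would pass through all of Anrak's changes:
Anrak: *yokumihi
  yokumihi → yokumehe   [vowel merger]
  yokumehe → yohumehe   [unconditioned shift]
  yohumehe → yohomehe   [vowel merger]
  yohomehe (rule 4 does not apply)
  yohomehe → yoomee   [h-loss]
  giving Anrak yoomee.
If borrowed from Midilen 'yokumihi' after the early changes, it would undergo only the recent ones:
  rule 4 (vowel merger): no change (yokumihi)
  rule 5 (h-loss): yokumihi → yokumii
  ⇒ as a loan: yokumii
Anrak 'yokumii' matches the loan outcome 'yokumii', not the inherited 'yoomee' — it skipped the early Anrak changes, so it was borrowed from Midilen.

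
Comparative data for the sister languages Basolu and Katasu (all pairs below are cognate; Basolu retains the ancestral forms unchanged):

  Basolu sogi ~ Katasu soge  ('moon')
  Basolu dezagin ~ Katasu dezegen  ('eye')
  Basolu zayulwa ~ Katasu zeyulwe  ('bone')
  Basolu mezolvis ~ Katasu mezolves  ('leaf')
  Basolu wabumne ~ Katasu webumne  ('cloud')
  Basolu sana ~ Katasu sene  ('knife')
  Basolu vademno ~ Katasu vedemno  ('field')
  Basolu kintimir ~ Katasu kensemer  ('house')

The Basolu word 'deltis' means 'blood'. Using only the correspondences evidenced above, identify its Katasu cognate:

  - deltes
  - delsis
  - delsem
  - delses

kintimir ~ kensemer — Basolu t corresponds to Katasu s after a consonant, before a front vowel.
mezolvis ~ mezolves — Basolu i corresponds to Katasu e after a consonant, before a consonant other than r, m, n, p, b, f, v.
Applying these to Basolu 'deltis':
  deltis → delsis   (t→s after a consonant, before a front vowel)
  delsis → delses   (i→e after a consonant, before a consonant other than r, m, n, p, b, f, v)
So the Katasu cognate is 'delses'.

delses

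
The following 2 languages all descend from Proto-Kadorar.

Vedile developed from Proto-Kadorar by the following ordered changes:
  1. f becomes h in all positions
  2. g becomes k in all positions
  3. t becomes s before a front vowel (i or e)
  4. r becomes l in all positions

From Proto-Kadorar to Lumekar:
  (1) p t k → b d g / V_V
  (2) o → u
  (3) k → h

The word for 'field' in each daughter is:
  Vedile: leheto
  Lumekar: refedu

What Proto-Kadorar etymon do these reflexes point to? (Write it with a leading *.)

*refeto

Position 3: Vedile has h, Lumekar has f. Lumekar preserves f here (none of its changes turn any other segment into f), so the proto-segment is *f.
Position 6: Vedile has o, Lumekar has u. Vedile preserves o here (none of its changes turn any other segment into o), so the proto-segment is *o.
This points to *refeto. Verify forward in each daughter:
Vedile: *refeto > reheto > leheto  (by unconditioned shift, unconditioned shift)
Lumekar: *refeto > refedo > refedu  (by intervocalic voicing, vowel merger)
No other proto-form is consistent with every reflex, so the reconstruction is *refeto.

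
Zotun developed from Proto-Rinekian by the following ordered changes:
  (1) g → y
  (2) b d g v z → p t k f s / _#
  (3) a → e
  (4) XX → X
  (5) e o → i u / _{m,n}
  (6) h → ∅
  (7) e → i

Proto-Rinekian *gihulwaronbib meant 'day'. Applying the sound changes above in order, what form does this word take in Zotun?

yiulwirunbip

Zotun: *gihulwaronbib > yihulwaronbib > yihulwaronbip > yihulweronbip > yihulwerunbip > yiulwerunbip > yiulwirunbip  (by unconditioned shift, final devoicing, vowel merger, pre-nasal raising, h-loss, vowel merger)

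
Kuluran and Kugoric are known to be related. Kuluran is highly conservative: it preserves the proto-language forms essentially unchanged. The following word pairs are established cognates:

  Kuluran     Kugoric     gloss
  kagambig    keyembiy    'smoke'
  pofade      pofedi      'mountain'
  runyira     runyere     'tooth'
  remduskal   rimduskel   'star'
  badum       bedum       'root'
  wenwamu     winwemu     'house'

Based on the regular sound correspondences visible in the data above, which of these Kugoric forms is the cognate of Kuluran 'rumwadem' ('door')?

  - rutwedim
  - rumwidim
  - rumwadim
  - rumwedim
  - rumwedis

rumwedim

kagambig ~ keyembiy, pofade ~ pofedi — Kuluran a corresponds to Kugoric e after a consonant, before a consonant other than r, m, n, p, b, f, v.
remduskal ~ rimduskel — Kuluran e corresponds to Kugoric i after a consonant, before a nasal.
Applying these to Kuluran 'rumwadem':
  rumwadem → rumwedem   (a→e after a consonant, before a consonant other than r, m, n, p, b, f, v)
  rumwedem → rumwedim   (e→i after a consonant, before a nasal)
So the Kugoric cognate is 'rumwedim'.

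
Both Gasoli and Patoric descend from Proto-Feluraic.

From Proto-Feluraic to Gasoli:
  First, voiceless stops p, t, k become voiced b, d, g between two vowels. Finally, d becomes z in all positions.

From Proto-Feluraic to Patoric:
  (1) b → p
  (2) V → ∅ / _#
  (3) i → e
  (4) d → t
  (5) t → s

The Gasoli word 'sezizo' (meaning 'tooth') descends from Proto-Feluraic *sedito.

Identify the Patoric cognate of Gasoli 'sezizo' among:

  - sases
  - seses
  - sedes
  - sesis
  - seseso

seses

Patoric: *sedito
  sedito (rule 1 does not apply)
  sedito → sedit   [apocope]
  sedit → sedet   [vowel merger]
  sedet → setet   [unconditioned shift]
  setet → seses   [unconditioned shift]
  giving Patoric seses.
Only 'seses' matches the regular Patoric development of *sedito.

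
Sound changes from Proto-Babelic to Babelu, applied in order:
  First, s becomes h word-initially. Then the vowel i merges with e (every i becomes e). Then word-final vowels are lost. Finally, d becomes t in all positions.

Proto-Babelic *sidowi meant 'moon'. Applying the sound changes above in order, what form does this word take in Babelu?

Babelu: *sidowi
  sidowi → hidowi   [debuccalisation]
  hidowi → hedowe   [vowel merger]
  hedowe → hedow   [apocope]
  hedow → hetow   [unconditioned shift]
  giving Babelu hetow.

hetow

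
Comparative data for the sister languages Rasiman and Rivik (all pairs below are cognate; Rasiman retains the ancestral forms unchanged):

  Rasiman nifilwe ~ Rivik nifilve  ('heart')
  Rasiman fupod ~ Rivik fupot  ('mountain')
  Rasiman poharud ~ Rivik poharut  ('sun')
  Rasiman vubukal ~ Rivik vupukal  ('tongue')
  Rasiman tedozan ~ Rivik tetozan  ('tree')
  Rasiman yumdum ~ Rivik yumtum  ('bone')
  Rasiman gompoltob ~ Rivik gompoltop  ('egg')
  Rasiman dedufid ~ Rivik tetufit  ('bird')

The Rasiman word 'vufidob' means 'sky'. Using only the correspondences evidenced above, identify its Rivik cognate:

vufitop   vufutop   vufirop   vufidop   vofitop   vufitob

tedozan ~ tetozan — Rasiman d corresponds to Rivik t between vowels (before a back vowel).
gompoltob ~ gompoltop — Rasiman b corresponds to Rivik p word-finally.
Applying these to Rasiman 'vufidob':
  vufidob → vufitob   (d→t between vowels (before a back vowel))
  vufitob → vufitop   (b→p word-finally)
So the Rivik cognate is 'vufitop'.

vufitop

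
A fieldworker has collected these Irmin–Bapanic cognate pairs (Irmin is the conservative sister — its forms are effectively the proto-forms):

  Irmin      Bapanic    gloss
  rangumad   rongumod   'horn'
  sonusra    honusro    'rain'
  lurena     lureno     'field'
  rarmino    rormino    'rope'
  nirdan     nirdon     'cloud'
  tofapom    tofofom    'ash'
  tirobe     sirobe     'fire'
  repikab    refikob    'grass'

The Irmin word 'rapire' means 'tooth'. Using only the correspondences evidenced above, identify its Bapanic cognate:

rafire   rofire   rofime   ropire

tofapom ~ tofofom — Irmin a corresponds to Bapanic o after a consonant, before a labial obstruent.
repikab ~ refikob — Irmin p corresponds to Bapanic f between vowels (before a front vowel).
Applying these to Irmin 'rapire':
  rapire → ropire   (a→o after a consonant, before a labial obstruent)
  ropire → rofire   (p→f between vowels (before a front vowel))
So the Bapanic cognate is 'rofire'.

rofire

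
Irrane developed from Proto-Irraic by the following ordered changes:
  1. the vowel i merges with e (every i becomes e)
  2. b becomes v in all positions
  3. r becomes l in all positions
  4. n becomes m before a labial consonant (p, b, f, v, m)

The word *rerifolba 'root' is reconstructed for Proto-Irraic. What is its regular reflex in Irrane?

lelefolva

Irrane: *rerifolba > rerefolba > rerefolva > lelefolva  (by vowel merger, unconditioned shift, unconditioned shift)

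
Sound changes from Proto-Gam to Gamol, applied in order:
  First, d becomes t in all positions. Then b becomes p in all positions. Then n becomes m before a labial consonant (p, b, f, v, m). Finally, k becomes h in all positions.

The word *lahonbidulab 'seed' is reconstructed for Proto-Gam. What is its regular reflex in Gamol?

lahompitulap

Gamol: start from *lahonbidulab.
  rule 1 (unconditioned shift): lahonbidulab → lahonbitulab
  rule 2 (unconditioned shift): lahonbitulab → lahonpitulap
  rule 3 (nasal place assimilation): lahonpitulap → lahompitulap
  rule 4: no change — lahompitulap
  ⇒ Gamol lahompitulap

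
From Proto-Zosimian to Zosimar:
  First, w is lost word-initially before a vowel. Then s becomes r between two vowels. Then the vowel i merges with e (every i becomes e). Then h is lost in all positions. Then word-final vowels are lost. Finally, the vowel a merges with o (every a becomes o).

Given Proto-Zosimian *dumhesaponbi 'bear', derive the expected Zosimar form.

Zosimar: *dumhesaponbi
  dumhesaponbi (rule 1 does not apply)
  dumhesaponbi → dumheraponbi   [rhotacism]
  dumheraponbi → dumheraponbe   [vowel merger]
  dumheraponbe → dumeraponbe   [h-loss]
  dumeraponbe → dumeraponb   [apocope]
  dumeraponb → dumeroponb   [vowel merger]
  giving Zosimar dumeroponb.

dumeroponb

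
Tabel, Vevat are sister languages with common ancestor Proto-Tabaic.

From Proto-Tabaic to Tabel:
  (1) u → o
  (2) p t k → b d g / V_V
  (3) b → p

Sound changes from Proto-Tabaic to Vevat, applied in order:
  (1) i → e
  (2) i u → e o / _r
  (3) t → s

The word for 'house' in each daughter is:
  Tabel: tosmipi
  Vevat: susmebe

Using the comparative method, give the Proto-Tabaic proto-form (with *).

*tusmibi

Position 5: Tabel has i, Vevat has e. Tabel preserves i here (none of its changes turn any other segment into i), so the proto-segment is *i.
Position 7: Tabel has i, Vevat has e. Tabel preserves i here (none of its changes turn any other segment into i), so the proto-segment is *i.
Position 2: Tabel has o, Vevat has u. Vevat preserves u here (none of its changes turn any other segment into u), so the proto-segment is *u.
This points to *tusmibi. Verify forward in each daughter:
Tabel: *tusmibi
  tusmibi → tosmibi   [vowel merger]
  tosmibi (rule 2 does not apply)
  tosmibi → tosmipi   [unconditioned shift]
  giving Tabel tosmipi.
Vevat: *tusmibi
  tusmibi → tusmebe   [vowel merger]
  tusmebe (rule 2 does not apply)
  tusmebe → susmebe   [unconditioned shift]
  giving Vevat susmebe.
*tusmibi is the unique common source.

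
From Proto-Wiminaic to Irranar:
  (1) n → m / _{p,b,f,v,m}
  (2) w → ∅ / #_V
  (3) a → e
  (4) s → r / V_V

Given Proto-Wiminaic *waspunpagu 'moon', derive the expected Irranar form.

espumpegu

Irranar: *waspunpagu
  waspunpagu → waspumpagu   [nasal place assimilation]
  waspumpagu → aspumpagu   [glide loss]
  aspumpagu → espumpegu   [vowel merger]
  espumpegu (rule 4 does not apply)
  giving Irranar espumpegu.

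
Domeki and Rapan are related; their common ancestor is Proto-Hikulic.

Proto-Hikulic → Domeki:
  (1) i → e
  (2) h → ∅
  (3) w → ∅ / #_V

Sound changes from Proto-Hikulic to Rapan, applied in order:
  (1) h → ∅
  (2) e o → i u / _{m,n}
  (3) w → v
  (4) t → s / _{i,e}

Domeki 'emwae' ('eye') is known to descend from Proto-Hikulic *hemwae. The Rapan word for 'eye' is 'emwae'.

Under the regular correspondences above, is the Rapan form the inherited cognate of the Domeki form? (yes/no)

no

Derive the expected Rapan reflex of *hemwae:
Rapan: start from *hemwae.
  rule 1 (h-loss): hemwae → emwae
  rule 2 (pre-nasal raising): emwae → imwae
  rule 3 (unconditioned shift): imwae → imvae
  rule 4: no change — imvae
  ⇒ Rapan imvae
The regular Rapan reflex would be 'imvae', but the attested form is 'emwae'. The correspondence is irregular, so they are not cognates (the Rapan form has a different source).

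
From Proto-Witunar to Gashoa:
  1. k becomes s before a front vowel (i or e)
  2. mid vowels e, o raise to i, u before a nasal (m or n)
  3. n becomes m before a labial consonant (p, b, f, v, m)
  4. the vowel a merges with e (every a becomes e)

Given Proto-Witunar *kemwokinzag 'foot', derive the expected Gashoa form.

simwosinzeg

Gashoa: *kemwokinzag > semwosinzag > simwosinzag > simwosinzeg  (by palatalisation, pre-nasal raising, vowel merger)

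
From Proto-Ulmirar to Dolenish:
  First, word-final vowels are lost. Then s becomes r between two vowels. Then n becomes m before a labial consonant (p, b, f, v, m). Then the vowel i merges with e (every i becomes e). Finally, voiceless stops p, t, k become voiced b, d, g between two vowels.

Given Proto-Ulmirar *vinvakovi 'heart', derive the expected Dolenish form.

vemvagov

Dolenish: *vinvakovi > vinvakov > vimvakov > vemvakov > vemvagov  (by apocope, nasal place assimilation, vowel merger, intervocalic voicing)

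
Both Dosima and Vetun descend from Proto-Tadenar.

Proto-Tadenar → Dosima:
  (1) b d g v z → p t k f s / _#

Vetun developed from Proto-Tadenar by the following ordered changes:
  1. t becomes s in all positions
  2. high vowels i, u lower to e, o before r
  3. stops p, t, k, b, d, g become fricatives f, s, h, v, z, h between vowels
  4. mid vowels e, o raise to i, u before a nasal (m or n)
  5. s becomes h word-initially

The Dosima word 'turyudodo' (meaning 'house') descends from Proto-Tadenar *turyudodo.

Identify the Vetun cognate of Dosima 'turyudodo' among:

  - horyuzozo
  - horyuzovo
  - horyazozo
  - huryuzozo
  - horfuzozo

Vetun: start from *turyudodo.
  rule 1 (unconditioned shift): turyudodo → suryudodo
  rule 2 (pre-rhotic lowering): suryudodo → soryudodo
  rule 3 (intervocalic lenition): soryudodo → soryuzozo
  rule 4: no change — soryuzozo
  rule 5 (debuccalisation): soryuzozo → horyuzozo
  ⇒ Vetun horyuzozo

horyuzozo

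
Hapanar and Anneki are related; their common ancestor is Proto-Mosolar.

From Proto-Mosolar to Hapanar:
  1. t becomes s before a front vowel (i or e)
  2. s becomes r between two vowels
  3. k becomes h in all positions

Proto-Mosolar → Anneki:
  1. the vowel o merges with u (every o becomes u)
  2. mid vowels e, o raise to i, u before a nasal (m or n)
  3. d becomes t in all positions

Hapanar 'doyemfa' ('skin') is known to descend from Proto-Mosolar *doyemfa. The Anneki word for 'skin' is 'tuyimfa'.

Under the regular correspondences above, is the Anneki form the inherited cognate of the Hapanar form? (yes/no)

yes

Derive the expected Anneki reflex of *doyemfa:
Anneki: start from *doyemfa.
  rule 1 (vowel merger): doyemfa → duyemfa
  rule 2 (pre-nasal raising): duyemfa → duyimfa
  rule 3 (unconditioned shift): duyimfa → tuyimfa
  ⇒ Anneki tuyimfa
Anneki 'tuyimfa' matches the regular reflex exactly, so the pair is cognate.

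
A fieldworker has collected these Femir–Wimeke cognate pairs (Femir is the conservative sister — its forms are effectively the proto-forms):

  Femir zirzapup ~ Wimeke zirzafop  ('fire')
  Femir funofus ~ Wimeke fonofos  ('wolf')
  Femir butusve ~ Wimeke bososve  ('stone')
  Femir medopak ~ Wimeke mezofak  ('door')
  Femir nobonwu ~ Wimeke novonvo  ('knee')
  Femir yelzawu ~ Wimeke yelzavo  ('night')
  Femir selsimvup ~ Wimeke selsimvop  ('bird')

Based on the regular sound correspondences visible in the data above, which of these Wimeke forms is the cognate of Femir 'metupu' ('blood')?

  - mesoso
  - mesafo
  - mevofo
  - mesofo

butusve ~ bososve — Femir t corresponds to Wimeke s between vowels (before a back vowel).
zirzapup ~ zirzafop, selsimvup ~ selsimvop — Femir u corresponds to Wimeke o after a consonant, before a labial obstruent.
zirzapup ~ zirzafop — Femir p corresponds to Wimeke f between vowels (before a back vowel).
nobonwu ~ novonvo, yelzawu ~ yelzavo — Femir u corresponds to Wimeke o word-finally.
Applying these to Femir 'metupu':
  metupu → mesupu   (t→s between vowels (before a back vowel))
  mesupu → mesopu   (u→o after a consonant, before a labial obstruent)
  mesopu → mesofu   (p→f between vowels (before a back vowel))
  mesofu → mesofo   (u→o word-finally)
So the Wimeke cognate is 'mesofo'.

mesofo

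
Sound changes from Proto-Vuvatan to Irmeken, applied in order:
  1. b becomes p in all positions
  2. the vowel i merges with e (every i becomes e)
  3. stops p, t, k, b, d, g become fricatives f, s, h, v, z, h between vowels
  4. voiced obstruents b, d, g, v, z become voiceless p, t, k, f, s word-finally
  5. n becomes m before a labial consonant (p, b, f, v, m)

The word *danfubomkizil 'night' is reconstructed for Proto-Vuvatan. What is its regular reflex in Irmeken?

damfufomkezel

Irmeken: start from *danfubomkizil.
  rule 1 (unconditioned shift): danfubomkizil → danfupomkizil
  rule 2 (vowel merger): danfupomkizil → danfupomkezel
  rule 3 (intervocalic lenition): danfupomkezel → danfufomkezel
  rule 4: no change — danfufomkezel
  rule 5 (nasal place assimilation): danfufomkezel → damfufomkezel
  ⇒ Irmeken damfufomkezel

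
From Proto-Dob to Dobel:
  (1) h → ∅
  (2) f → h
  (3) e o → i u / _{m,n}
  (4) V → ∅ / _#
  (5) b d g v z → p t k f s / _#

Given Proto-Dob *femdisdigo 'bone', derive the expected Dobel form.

himdisdik

Dobel: start from *femdisdigo.
  rule 1: no change — femdisdigo
  rule 2 (unconditioned shift): femdisdigo → hemdisdigo
  rule 3 (pre-nasal raising): hemdisdigo → himdisdigo
  rule 4 (apocope): himdisdigo → himdisdig
  rule 5 (final devoicing): himdisdig → himdisdik
  ⇒ Dobel himdisdik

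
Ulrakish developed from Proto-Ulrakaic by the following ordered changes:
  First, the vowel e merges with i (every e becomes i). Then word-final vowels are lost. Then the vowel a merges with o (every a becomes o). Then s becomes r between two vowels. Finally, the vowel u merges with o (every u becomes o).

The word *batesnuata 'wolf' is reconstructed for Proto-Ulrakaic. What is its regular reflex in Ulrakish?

botisnoot

Ulrakish: *batesnuata
  batesnuata → batisnuata   [vowel merger]
  batisnuata → batisnuat   [apocope]
  batisnuat → botisnuot   [vowel merger]
  botisnuot (rule 4 does not apply)
  botisnuot → botisnoot   [vowel merger]
  giving Ulrakish botisnoot.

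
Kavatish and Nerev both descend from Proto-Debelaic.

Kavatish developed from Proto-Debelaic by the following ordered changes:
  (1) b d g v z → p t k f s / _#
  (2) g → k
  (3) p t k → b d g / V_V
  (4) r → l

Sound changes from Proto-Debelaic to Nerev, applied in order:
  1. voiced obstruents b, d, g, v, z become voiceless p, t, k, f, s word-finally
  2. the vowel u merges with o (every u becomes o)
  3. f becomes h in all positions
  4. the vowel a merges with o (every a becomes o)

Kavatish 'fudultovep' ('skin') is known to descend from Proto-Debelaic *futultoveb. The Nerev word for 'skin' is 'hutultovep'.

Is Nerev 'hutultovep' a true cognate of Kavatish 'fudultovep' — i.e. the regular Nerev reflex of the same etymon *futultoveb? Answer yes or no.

no

Derive the expected Nerev reflex of *futultoveb:
Nerev: start from *futultoveb.
  rule 1 (final devoicing): futultoveb → futultovep
  rule 2 (vowel merger): futultovep → fotoltovep
  rule 3 (unconditioned shift): fotoltovep → hotoltovep
  rule 4: no change — hotoltovep
  ⇒ Nerev hotoltovep
The regular Nerev reflex would be 'hotoltovep', but the attested form is 'hutultovep'. The correspondence is irregular, so they are not cognates (the Nerev form has a different source).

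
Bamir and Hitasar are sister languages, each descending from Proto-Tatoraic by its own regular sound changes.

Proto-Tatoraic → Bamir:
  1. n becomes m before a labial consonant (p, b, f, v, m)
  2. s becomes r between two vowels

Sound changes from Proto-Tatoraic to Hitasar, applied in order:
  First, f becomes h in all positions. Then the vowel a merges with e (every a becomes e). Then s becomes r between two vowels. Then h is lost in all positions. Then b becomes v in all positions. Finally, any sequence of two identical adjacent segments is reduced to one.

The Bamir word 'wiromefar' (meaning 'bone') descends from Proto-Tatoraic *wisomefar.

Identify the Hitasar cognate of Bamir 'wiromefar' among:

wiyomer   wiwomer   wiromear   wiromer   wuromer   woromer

wiromer

Hitasar: start from *wisomefar.
  rule 1 (unconditioned shift): wisomefar → wisomehar
  rule 2 (vowel merger): wisomehar → wisomeher
  rule 3 (rhotacism): wisomeher → wiromeher
  rule 4 (h-loss): wiromeher → wiromeer
  rule 5: no change — wiromeer
  rule 6 (degemination): wiromeer → wiromer
  ⇒ Hitasar wiromer
Only 'wiromer' matches the regular Hitasar development of *wisomefar.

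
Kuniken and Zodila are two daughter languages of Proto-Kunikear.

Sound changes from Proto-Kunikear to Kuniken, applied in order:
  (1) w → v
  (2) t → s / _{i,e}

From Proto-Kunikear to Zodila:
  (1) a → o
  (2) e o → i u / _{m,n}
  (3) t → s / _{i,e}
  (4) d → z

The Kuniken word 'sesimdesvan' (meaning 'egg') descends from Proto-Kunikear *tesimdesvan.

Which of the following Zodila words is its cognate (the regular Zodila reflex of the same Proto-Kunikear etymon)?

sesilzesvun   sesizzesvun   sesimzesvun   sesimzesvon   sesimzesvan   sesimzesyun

sesimzesvun

Zodila: *tesimdesvan
  tesimdesvan → tesimdesvon   [vowel merger]
  tesimdesvon → tesimdesvun   [pre-nasal raising]
  tesimdesvun → sesimdesvun   [palatalisation]
  sesimdesvun → sesimzesvun   [unconditioned shift]
  giving Zodila sesimzesvun.
The other candidates each miss or misapply at least one Zodila change.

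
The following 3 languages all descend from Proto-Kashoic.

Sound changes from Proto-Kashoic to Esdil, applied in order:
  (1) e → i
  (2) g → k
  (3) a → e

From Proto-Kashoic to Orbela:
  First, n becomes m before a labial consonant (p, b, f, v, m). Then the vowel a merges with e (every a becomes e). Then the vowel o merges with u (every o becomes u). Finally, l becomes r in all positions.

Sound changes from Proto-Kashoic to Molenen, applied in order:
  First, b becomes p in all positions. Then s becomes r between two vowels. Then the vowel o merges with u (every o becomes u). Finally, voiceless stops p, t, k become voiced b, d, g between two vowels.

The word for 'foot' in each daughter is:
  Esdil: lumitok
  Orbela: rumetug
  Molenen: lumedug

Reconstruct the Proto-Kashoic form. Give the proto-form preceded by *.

Position 1: Esdil has l, Orbela has r, Molenen has l. Esdil preserves l here (none of its changes turn any other segment into l), so the proto-segment is *l.
Position 6: Esdil has o, Orbela has u, Molenen has u. Esdil preserves o here (none of its changes turn any other segment into o), so the proto-segment is *o.
Position 4: Esdil has i, Orbela has e, Molenen has e. Molenen preserves e here (none of its changes turn any other segment into e), so the proto-segment is *e.
Continuing position by position gives *lumetog; check it forward:
Esdil: start from *lumetog.
  rule 1 (vowel merger): lumetog → lumitog
  rule 2 (unconditioned shift): lumitog → lumitok
  rule 3: no change — lumitok
  ⇒ Esdil lumitok
Orbela: start from *lumetog.
  rule 1: no change — lumetog
  rule 2: no change — lumetog
  rule 3 (vowel merger): lumetog → lumetug
  rule 4 (unconditioned shift): lumetug → rumetug
  ⇒ Orbela rumetug
Molenen: *lumetog > lumetug > lumedug  (by vowel merger, intervocalic voicing)
*lumetog is the unique common source.

*lumetog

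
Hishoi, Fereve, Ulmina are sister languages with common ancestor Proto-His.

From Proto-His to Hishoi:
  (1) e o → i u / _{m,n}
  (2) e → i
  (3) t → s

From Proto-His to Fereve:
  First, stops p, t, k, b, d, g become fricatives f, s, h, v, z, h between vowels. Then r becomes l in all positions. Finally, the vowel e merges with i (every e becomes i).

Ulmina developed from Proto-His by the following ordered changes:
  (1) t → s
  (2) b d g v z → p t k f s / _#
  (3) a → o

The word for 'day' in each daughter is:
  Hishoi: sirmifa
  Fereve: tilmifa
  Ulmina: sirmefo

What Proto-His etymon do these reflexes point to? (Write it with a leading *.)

Position 5: Hishoi has i, Fereve has i, Ulmina has e. Ulmina preserves e here (none of its changes turn any other segment into e), so the proto-segment is *e.
Position 1: Hishoi has s, Fereve has t, Ulmina has s. Fereve preserves t here (none of its changes turn any other segment into t), so the proto-segment is *t.
This points to *tirmefa. Verify forward in each daughter:
Hishoi: *tirmefa > tirmifa > sirmifa  (by vowel merger, unconditioned shift)
Fereve: start from *tirmefa.
  rule 1: no change — tirmefa
  rule 2 (unconditioned shift): tirmefa → tilmefa
  rule 3 (vowel merger): tilmefa → tilmifa
  ⇒ Fereve tilmifa
Ulmina: *tirmefa
  tirmefa → sirmefa   [unconditioned shift]
  sirmefa (rule 2 does not apply)
  sirmefa → sirmefo   [vowel merger]
  giving Ulmina sirmefo.
No other proto-form is consistent with every reflex, so the reconstruction is *tirmefa.

*tirmefa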